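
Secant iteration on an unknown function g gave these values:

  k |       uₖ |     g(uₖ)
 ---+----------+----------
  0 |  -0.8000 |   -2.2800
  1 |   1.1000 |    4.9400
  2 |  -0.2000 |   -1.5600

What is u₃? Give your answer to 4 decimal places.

0.1120

u₃ = -0.2000 − (-1.5600)·(-0.2000 − 1.1000) / (-1.5600 − 4.9400)
   = -0.2000 − (2.028000)/(-6.500000) = 0.112000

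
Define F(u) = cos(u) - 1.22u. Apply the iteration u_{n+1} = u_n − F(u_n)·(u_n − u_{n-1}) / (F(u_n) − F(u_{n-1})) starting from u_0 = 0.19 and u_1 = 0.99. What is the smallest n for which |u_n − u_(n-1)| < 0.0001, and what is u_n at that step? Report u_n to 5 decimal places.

F(0.19) = 0.7502042, F(0.99) = -0.6591101
u_2 = 0.9900000 − (-0.6591101)·(0.8000000)/(-1.4093144) = 0.6158549;  |Δ| = 0.3741451
F(0.6158549) = 0.0649370
u_3 = 0.6158549 − 0.0649370·(-0.3741451)/(0.7240471) = 0.6494105;  |Δ| = 0.0335556
F(0.6494105) = 0.0041596
u_4 = 0.6494105 − 0.0041596·(0.0335556)/(-0.0607774) = 0.6517070;  |Δ| = 0.0022966
F(0.6517070) = -0.0000330
u_5 = 0.6517070 − (-0.0000330)·(0.0022966)/(-0.0041927) = 0.6516889;  |Δ| = 0.0000181
|u_5 − u_4| = 0.0000181 < 0.0001

n = 5, u_n = 0.65169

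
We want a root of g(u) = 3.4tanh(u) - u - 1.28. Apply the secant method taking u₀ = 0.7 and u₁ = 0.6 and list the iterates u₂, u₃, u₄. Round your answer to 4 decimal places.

0.6419, 0.6396, 0.6395

g(0.7) = 0.074850, g(0.6) = -0.054031
u₂ = 0.600000 − (-0.054031)·(0.600000 − 0.700000) / (-0.054031 − 0.074850) = 0.600000 − (0.005403)/(-0.128882) = 0.641923
g(0.641923) = 0.003183
u₃ = 0.641923 − 0.003183·(0.641923 − 0.600000) / (0.003183 − (-0.054031)) = 0.641923 − (0.000133)/(0.057214) = 0.639591
g(0.639591) = 0.000121
u₄ = 0.639591 − 0.000121·(0.639591 − 0.641923) / (0.000121 − 0.003183) = 0.639591 − (0.000000)/(-0.003062) = 0.639499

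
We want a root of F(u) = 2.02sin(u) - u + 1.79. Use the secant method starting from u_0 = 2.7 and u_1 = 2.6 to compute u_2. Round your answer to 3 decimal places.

F(2.7) = -0.04669, F(2.6) = 0.23131
u_2 = 2.60000 − 0.23131·(2.60000 − 2.70000) / (0.23131 − (-0.04669)) = 2.60000 − (-0.02313)/(0.27801) = 2.68320

2.683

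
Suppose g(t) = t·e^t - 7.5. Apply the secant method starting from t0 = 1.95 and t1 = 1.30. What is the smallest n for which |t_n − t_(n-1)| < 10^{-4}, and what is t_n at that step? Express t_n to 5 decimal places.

g(1.95) = 6.2059408, g(1.30) = -2.7299143
t2 = 1.3000000 − (-2.7299143)·(-0.6500000)/(-8.9358551) = 1.4985758;  |Δ| = 0.1985758
g(1.4985758) = -0.7934079
t3 = 1.4985758 − (-0.7934079)·(0.1985758)/(1.9365065) = 1.5799344;  |Δ| = 0.0813587
g(1.5799344) = 0.1700090
t4 = 1.5799344 − 0.1700090·(0.0813587)/(0.9634169) = 1.5655775;  |Δ| = 0.0143569
g(1.5655775) = -0.0080262
t5 = 1.5655775 − (-0.0080262)·(-0.0143569)/(-0.1780352) = 1.5662248;  |Δ| = 0.0006472
g(1.5662248) = -0.0000762
t6 = 1.5662248 − (-0.0000762)·(0.0006472)/(0.0079500) = 1.5662310;  |Δ| = 0.0000062
|t6 − t5| = 0.0000062 < 10^{-4}

n = 6, t_n = 1.56623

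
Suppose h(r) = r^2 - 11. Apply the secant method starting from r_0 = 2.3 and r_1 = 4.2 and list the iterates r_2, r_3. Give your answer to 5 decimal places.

3.17846, 3.30008

h(2.3) = -5.7100000, h(4.2) = 6.6400000
r_2 = 4.2000000 − 6.6400000·(4.2000000 − 2.3000000) / (6.6400000 − (-5.7100000)) = 4.2000000 − (12.6160000)/(12.3500000) = 3.1784615
h(3.1784615) = -0.8973822
r_3 = 3.1784615 − (-0.8973822)·(3.1784615 − 4.2000000) / (-0.8973822 − 6.6400000) = 3.1784615 − (0.9167105)/(-7.5373822) = 3.3000834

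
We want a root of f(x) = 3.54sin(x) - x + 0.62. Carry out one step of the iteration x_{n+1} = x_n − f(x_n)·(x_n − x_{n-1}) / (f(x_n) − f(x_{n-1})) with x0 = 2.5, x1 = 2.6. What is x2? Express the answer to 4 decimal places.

2.5606

f(2.5) = 0.238591, f(2.6) = -0.155125
x2 = 2.600000 − (-0.155125)·(2.600000 − 2.500000) / (-0.155125 − 0.238591) = 2.600000 − (-0.015513)/(-0.393717) = 2.560600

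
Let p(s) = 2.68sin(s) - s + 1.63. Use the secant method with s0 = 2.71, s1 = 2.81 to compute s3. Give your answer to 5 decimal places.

p(2.71) = 0.0410921, p(2.81) = -0.3075278
s2 = 2.8100000 − (-0.3075278)·(2.8100000 − 2.7100000) / (-0.3075278 − 0.0410921) = 2.8100000 − (-0.0307528)/(-0.3486199) = 2.7217871
p(2.7217871) = 0.0005352
s3 = 2.7217871 − 0.0005352·(2.7217871 − 2.8100000) / (0.0005352 − (-0.3075278)) = 2.7217871 − (-0.0000472)/(0.3080629) = 2.7219403

2.72194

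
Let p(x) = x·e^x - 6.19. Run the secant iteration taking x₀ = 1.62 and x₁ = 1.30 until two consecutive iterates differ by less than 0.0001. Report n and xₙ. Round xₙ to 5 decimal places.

p(1.62) = 1.9960063, p(1.30) = -1.4199143
x₂ = 1.3000000 − (-1.4199143)·(-0.3200000)/(-3.4159206) = 1.4330161;  |Δ| = 0.1330161
p(1.4330161) = -0.1837682
x₃ = 1.4330161 − (-0.1837682)·(0.1330161)/(1.2361461) = 1.4527906;  |Δ| = 0.0197745
p(1.4527906) = 0.0207204
x₄ = 1.4527906 − 0.0207204·(0.0197745)/(0.2044886) = 1.4507869;  |Δ| = 0.0020037
p(1.4507869) = -0.0002604
x₅ = 1.4507869 − (-0.0002604)·(-0.0020037)/(-0.0209807) = 1.4508118;  |Δ| = 0.0000249
|x₅ − x₄| = 0.0000249 < 0.0001

n = 5, xₙ = 1.45081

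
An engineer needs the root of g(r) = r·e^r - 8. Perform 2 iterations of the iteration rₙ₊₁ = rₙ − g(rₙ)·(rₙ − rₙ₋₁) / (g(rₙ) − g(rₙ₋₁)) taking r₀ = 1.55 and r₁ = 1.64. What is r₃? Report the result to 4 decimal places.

1.6058

g(1.55) = -0.697221, g(1.64) = 0.454478
r₂ = 1.640000 − 0.454478·(1.640000 − 1.550000) / (0.454478 − (-0.697221)) = 1.640000 − (0.040903)/(1.151699) = 1.604485
g(1.604485) = -0.017216
r₃ = 1.604485 − (-0.017216)·(1.604485 − 1.640000) / (-0.017216 − 0.454478) = 1.604485 − (0.000611)/(-0.471694) = 1.605781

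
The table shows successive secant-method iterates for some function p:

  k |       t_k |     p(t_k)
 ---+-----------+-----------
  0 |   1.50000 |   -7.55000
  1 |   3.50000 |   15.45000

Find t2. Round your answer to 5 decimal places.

2.15652

t2 = 3.50000 − 15.45000·(3.50000 − 1.50000) / (15.45000 − (-7.55000))
   = 3.50000 − (30.9000000)/(23.0000000) = 2.1565217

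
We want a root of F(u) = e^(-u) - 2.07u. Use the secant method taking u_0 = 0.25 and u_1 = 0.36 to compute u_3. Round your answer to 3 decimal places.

0.343

F(0.25) = 0.26130, F(0.36) = -0.04752
u_2 = 0.36000 − (-0.04752)·(0.36000 − 0.25000) / (-0.04752 − 0.26130) = 0.36000 − (-0.00523)/(-0.30882) = 0.34307
F(0.34307) = -0.00057
u_3 = 0.34307 − (-0.00057)·(0.34307 − 0.36000) / (-0.00057 − (-0.04752)) = 0.34307 − (0.00001)/(0.04695) = 0.34287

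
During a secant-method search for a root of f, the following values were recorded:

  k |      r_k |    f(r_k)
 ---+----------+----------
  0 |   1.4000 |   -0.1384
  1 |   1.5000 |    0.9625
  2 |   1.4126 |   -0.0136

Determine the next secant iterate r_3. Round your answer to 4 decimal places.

1.4138

r_3 = 1.4126 − (-0.0136)·(1.4126 − 1.5000) / (-0.0136 − 0.9625)
   = 1.4126 − (0.001189)/(-0.976100) = 1.413818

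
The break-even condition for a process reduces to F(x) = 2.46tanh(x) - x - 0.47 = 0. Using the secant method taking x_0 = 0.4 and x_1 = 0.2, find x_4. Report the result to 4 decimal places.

0.3437

F(0.4) = 0.064674, F(0.2) = -0.184457
x_2 = 0.200000 − (-0.184457)·(0.200000 − 0.400000) / (-0.184457 − 0.064674) = 0.200000 − (0.036891)/(-0.249131) = 0.348080
F(0.348080) = 0.005212
x_3 = 0.348080 − 0.005212·(0.348080 − 0.200000) / (0.005212 − (-0.184457)) = 0.348080 − (0.000772)/(0.189669) = 0.344011
F(0.344011) = 0.000380
x_4 = 0.344011 − 0.000380·(0.344011 − 0.348080) / (0.000380 − 0.005212) = 0.344011 − (-0.000002)/(-0.004832) = 0.343690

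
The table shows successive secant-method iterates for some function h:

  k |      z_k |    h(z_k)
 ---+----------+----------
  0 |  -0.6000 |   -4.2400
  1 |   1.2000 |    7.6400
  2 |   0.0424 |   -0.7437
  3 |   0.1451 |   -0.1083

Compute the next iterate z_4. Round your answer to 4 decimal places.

0.1626

z_4 = 0.1451 − (-0.1083)·(0.1451 − 0.0424) / (-0.1083 − (-0.7437))
   = 0.1451 − (-0.011122)/(0.635400) = 0.162605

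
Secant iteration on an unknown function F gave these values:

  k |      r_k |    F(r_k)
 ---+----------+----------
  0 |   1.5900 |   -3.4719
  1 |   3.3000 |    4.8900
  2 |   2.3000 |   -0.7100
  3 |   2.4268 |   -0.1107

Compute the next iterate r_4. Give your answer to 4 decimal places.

2.4502

r_4 = 2.4268 − (-0.1107)·(2.4268 − 2.3000) / (-0.1107 − (-0.7100))
   = 2.4268 − (-0.014037)/(0.599300) = 2.450222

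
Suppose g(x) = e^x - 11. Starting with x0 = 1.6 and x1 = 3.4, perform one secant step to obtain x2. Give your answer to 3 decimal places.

g(1.6) = -6.04697, g(3.4) = 18.96410
x2 = 3.40000 − 18.96410·(3.40000 − 1.60000) / (18.96410 − (-6.04697)) = 3.40000 − (34.13538)/(25.01107) = 2.03519

2.035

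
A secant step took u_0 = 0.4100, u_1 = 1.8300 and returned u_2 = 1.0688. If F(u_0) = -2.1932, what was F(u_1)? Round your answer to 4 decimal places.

2.5341

The secant line through (0.4100, -2.1932) and (1.8300, F(u_1)) crosses zero at u_2 = 1.0688.
So (0.4100, -2.1932), (1.8300, F(u_1)), (1.0688, 0) are collinear:
F(u_1) = -2.1932 · (1.8300 − 1.0688) / (0.4100 − 1.0688) = -2.1932 · (0.761200)/(-0.658800) = 2.534098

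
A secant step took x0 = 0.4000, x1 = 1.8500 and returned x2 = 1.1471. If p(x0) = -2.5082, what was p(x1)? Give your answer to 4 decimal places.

The secant line through (0.4000, -2.5082) and (1.8500, p(x1)) crosses zero at x2 = 1.1471.
So (0.4000, -2.5082), (1.8500, p(x1)), (1.1471, 0) are collinear:
p(x1) = -2.5082 · (1.8500 − 1.1471) / (0.4000 − 1.1471) = -2.5082 · (0.702900)/(-0.747100) = 2.359810

2.3598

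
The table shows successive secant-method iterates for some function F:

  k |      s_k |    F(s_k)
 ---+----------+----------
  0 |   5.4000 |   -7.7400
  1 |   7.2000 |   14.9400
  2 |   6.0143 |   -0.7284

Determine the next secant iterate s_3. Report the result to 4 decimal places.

6.0694

s_3 = 6.0143 − (-0.7284)·(6.0143 − 7.2000) / (-0.7284 − 14.9400)
   = 6.0143 − (0.863664)/(-15.668400) = 6.069421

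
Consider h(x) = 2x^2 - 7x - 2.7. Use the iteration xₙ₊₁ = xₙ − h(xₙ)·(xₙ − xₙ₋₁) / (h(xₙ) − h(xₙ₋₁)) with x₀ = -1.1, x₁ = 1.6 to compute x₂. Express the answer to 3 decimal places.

h(-1.1) = 7.42000, h(1.6) = -8.78000
x₂ = 1.60000 − (-8.78000)·(1.60000 − (-1.10000)) / (-8.78000 − 7.42000) = 1.60000 − (-23.70600)/(-16.20000) = 0.13667

0.137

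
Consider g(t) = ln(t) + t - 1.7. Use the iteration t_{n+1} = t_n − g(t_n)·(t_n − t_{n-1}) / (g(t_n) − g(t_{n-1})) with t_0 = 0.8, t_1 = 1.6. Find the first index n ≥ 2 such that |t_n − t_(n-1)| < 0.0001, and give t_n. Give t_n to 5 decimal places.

g(0.8) = -1.1231436, g(1.6) = 0.3700036
t_2 = 1.6000000 − 0.3700036·(0.8000000)/(1.4931472) = 1.4017591;  |Δ| = 0.1982409
g(1.4017591) = 0.0394870
t_3 = 1.4017591 − 0.0394870·(-0.1982409)/(-0.3305167) = 1.3780751;  |Δ| = 0.0236839
g(1.3780751) = -0.0012372
t_4 = 1.3780751 − (-0.0012372)·(-0.0236839)/(-0.0407242) = 1.3787946;  |Δ| = 0.0007195
g(1.3787946) = 0.0000043
t_5 = 1.3787946 − 0.0000043·(0.0007195)/(0.0012415) = 1.3787921;  |Δ| = 0.0000025
|t_5 − t_4| = 0.0000025 < 0.0001

n = 5, t_n = 1.37879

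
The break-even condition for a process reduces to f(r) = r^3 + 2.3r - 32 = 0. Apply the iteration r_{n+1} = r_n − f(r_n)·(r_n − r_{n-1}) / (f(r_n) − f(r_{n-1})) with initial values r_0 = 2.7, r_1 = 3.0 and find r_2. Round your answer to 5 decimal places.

2.92881

f(2.7) = -6.1070000, f(3.0) = 1.9000000
r_2 = 3.0000000 − 1.9000000·(3.0000000 − 2.7000000) / (1.9000000 − (-6.1070000)) = 3.0000000 − (0.5700000)/(8.0070000) = 2.9288123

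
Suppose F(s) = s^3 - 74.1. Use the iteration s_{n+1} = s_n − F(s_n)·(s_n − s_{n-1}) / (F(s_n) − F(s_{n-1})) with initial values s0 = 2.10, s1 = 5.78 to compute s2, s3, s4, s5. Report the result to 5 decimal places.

3.39791, 3.93772, 4.26032, 4.19635

F(2.10) = -64.8390000, F(5.78) = 119.0005520
s2 = 5.7800000 − 119.0005520·(5.7800000 − 2.1000000) / (119.0005520 − (-64.8390000)) = 5.7800000 − (437.9220314)/(183.8395520) = 3.3979118
F(3.3979118) = -34.8683750
s3 = 3.3979118 − (-34.8683750)·(3.3979118 − 5.7800000) / (-34.8683750 − 119.0005520) = 3.3979118 − (83.0595454)/(-153.8689270) = 3.9377189
F(3.9377189) = -13.0431863
s4 = 3.9377189 − (-13.0431863)·(3.9377189 − 3.3979118) / (-13.0431863 − (-34.8683750)) = 3.9377189 − (-7.0408051)/(21.8251888) = 4.2603189
F(4.2603189) = 3.2261381
s5 = 4.2603189 − 3.2261381·(4.2603189 − 3.9377189) / (3.2261381 − (-13.0431863)) = 4.2603189 − (1.0407520)/(16.2693244) = 4.1963487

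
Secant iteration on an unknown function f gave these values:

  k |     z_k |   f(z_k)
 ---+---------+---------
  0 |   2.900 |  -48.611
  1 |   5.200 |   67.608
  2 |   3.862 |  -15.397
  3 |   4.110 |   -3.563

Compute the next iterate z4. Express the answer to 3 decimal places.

z4 = 4.110 − (-3.563)·(4.110 − 3.862) / (-3.563 − (-15.397))
   = 4.110 − (-0.88362)/(11.83400) = 4.18467

4.185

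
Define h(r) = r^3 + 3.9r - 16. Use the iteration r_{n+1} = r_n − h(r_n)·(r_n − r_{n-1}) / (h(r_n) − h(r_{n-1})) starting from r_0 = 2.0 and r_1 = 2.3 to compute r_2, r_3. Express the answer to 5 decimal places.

2.01124, 2.01239

h(2.0) = -0.2000000, h(2.3) = 5.1370000
r_2 = 2.3000000 − 5.1370000·(2.3000000 − 2.0000000) / (5.1370000 − (-0.2000000)) = 2.3000000 − (1.5411000)/(5.3370000) = 2.0112423
h(2.0112423) = -0.0204881
r_3 = 2.0112423 − (-0.0204881)·(2.0112423 − 2.3000000) / (-0.0204881 − 5.1370000) = 2.0112423 − (0.0059161)/(-5.1574881) = 2.0123894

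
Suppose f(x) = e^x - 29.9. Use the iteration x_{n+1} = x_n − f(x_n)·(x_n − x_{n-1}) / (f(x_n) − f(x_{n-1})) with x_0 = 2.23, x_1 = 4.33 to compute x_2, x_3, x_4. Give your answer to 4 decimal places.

2.8791, 3.1811, 3.4615

f(2.23) = -20.600134, f(4.33) = 46.044287
x_2 = 4.330000 − 46.044287·(4.330000 − 2.230000) / (46.044287 − (-20.600134)) = 4.330000 − (96.693002)/(66.644420) = 2.879121
f(2.879121) = -12.101382
x_3 = 2.879121 − (-12.101382)·(2.879121 − 4.330000) / (-12.101382 − 46.044287) = 2.879121 − (17.557643)/(-58.145668) = 3.181080
f(3.181080) = -5.827252
x_4 = 3.181080 − (-5.827252)·(3.181080 − 2.879121) / (-5.827252 − (-12.101382)) = 3.181080 − (-1.759595)/(6.274130) = 3.461533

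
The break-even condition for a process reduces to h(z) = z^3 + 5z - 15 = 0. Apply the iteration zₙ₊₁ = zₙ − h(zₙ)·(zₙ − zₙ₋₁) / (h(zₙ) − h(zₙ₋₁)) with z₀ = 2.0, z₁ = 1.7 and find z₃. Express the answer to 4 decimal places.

h(2.0) = 3.000000, h(1.7) = -1.587000
z₂ = 1.700000 − (-1.587000)·(1.700000 − 2.000000) / (-1.587000 − 3.000000) = 1.700000 − (0.476100)/(-4.587000) = 1.803793
h(1.803793) = -0.112084
z₃ = 1.803793 − (-0.112084)·(1.803793 − 1.700000) / (-0.112084 − (-1.587000)) = 1.803793 − (-0.011634)/(1.474916) = 1.811681

1.8117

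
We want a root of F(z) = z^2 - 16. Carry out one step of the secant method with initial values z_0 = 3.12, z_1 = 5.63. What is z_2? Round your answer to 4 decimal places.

F(3.12) = -6.265600, F(5.63) = 15.696900
z_2 = 5.630000 − 15.696900·(5.630000 − 3.120000) / (15.696900 − (-6.265600)) = 5.630000 − (39.399219)/(21.962500) = 3.836069

3.8361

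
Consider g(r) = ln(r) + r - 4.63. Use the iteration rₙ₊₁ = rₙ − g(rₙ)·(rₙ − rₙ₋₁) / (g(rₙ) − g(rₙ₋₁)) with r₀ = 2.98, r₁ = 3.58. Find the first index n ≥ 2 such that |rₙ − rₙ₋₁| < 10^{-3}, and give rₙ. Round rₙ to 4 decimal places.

n = 4, rₙ = 3.4048

g(2.98) = -0.558077, g(3.58) = 0.225363
r₂ = 3.580000 − 0.225363·(0.600000)/(0.783439) = 3.407405;  |Δ| = 0.172595
g(3.407405) = 0.003356
r₃ = 3.407405 − 0.003356·(-0.172595)/(-0.222007) = 3.404796;  |Δ| = 0.002609
g(3.404796) = -0.000019
r₄ = 3.404796 − (-0.000019)·(-0.002609)/(-0.003375) = 3.404811;  |Δ| = 0.000015
|r₄ − r₃| = 0.000015 < 10^{-3}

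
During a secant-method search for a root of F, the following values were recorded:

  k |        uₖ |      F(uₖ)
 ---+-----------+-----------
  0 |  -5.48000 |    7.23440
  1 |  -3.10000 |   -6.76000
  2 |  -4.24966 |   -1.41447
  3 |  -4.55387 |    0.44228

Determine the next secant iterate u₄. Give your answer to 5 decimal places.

-4.48141

u₄ = -4.55387 − 0.44228·(-4.55387 − (-4.24966)) / (0.44228 − (-1.41447))
   = -4.55387 − (-0.1345460)/(1.8567500) = -4.4814068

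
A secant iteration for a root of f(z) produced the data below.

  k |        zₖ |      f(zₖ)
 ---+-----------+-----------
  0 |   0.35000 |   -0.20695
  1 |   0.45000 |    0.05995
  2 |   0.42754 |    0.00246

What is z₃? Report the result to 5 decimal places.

0.42658

z₃ = 0.42754 − 0.00246·(0.42754 − 0.45000) / (0.00246 − 0.05995)
   = 0.42754 − (-0.0000553)/(-0.0574900) = 0.4265789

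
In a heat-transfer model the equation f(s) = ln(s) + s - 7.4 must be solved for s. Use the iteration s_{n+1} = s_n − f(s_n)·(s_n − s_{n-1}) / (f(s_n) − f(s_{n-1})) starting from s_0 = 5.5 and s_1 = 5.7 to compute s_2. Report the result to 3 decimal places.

f(5.5) = -0.19525, f(5.7) = 0.04047
s_2 = 5.70000 − 0.04047·(5.70000 − 5.50000) / (0.04047 − (-0.19525)) = 5.70000 − (0.00809)/(0.23572) = 5.66567

5.666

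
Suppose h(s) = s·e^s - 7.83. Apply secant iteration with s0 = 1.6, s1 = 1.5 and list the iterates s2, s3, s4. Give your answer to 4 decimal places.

1.5921, 1.5926, 1.5926

h(1.6) = 0.094852, h(1.5) = -1.107466
s2 = 1.500000 − (-1.107466)·(1.500000 − 1.600000) / (-1.107466 − 0.094852) = 1.500000 − (0.110747)/(-1.202318) = 1.592111
h(1.592111) = -0.006190
s3 = 1.592111 − (-0.006190)·(1.592111 − 1.500000) / (-0.006190 − (-1.107466)) = 1.592111 − (-0.000570)/(1.101277) = 1.592629
h(1.592629) = 0.000407
s4 = 1.592629 − 0.000407·(1.592629 − 1.592111) / (0.000407 − (-0.006190)) = 1.592629 − (0.000000)/(0.006597) = 1.592597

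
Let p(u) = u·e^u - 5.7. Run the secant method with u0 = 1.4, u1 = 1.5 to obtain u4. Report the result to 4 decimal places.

1.4023

p(1.4) = -0.022720, p(1.5) = 1.022534
u2 = 1.500000 − 1.022534·(1.500000 − 1.400000) / (1.022534 − (-0.022720)) = 1.500000 − (0.102253)/(1.045254) = 1.402174
p(1.402174) = -0.001533
u3 = 1.402174 − (-0.001533)·(1.402174 − 1.500000) / (-0.001533 − 1.022534) = 1.402174 − (0.000150)/(-1.024066) = 1.402320
p(1.402320) = -0.000103
u4 = 1.402320 − (-0.000103)·(1.402320 − 1.402174) / (-0.000103 − (-0.001533)) = 1.402320 − (0.000000)/(0.001429) = 1.402331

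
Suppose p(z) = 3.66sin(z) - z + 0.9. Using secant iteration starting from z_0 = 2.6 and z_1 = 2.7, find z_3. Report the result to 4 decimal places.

2.6447

p(2.6) = 0.186735, p(2.7) = -0.235790
z_2 = 2.700000 − (-0.235790)·(2.700000 − 2.600000) / (-0.235790 − 0.186735) = 2.700000 − (-0.023579)/(-0.422525) = 2.644195
p(2.644195) = 0.002138
z_3 = 2.644195 − 0.002138·(2.644195 − 2.700000) / (0.002138 − (-0.235790)) = 2.644195 − (-0.000119)/(0.237927) = 2.644696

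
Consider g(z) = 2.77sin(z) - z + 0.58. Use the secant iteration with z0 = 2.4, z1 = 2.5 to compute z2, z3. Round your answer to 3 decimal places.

g(2.4) = 0.05103, g(2.5) = -0.26223
z2 = 2.50000 − (-0.26223)·(2.50000 − 2.40000) / (-0.26223 − 0.05103) = 2.50000 − (-0.02622)/(-0.31327) = 2.41629
g(2.41629) = 0.00122
z3 = 2.41629 − 0.00122·(2.41629 − 2.50000) / (0.00122 − (-0.26223)) = 2.41629 − (-0.00010)/(0.26345) = 2.41668

2.416, 2.417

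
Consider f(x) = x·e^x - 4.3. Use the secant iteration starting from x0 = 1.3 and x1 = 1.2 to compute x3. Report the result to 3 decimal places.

1.242

f(1.3) = 0.47009, f(1.2) = -0.31586
x2 = 1.20000 − (-0.31586)·(1.20000 − 1.30000) / (-0.31586 − 0.47009) = 1.20000 − (0.03159)/(-0.78595) = 1.24019
f(1.24019) = -0.01358
x3 = 1.24019 − (-0.01358)·(1.24019 − 1.20000) / (-0.01358 − (-0.31586)) = 1.24019 − (-0.00055)/(0.30228) = 1.24199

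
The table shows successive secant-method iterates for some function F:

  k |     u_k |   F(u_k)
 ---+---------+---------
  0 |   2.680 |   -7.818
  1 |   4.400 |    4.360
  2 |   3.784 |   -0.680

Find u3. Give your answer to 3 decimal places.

u3 = 3.784 − (-0.680)·(3.784 − 4.400) / (-0.680 − 4.360)
   = 3.784 − (0.41888)/(-5.04000) = 3.86711

3.867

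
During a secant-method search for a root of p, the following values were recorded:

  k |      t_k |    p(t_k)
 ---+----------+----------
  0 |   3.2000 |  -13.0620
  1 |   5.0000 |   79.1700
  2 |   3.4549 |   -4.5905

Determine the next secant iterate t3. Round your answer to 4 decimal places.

t3 = 3.4549 − (-4.5905)·(3.4549 − 5.0000) / (-4.5905 − 79.1700)
   = 3.4549 − (7.092782)/(-83.760500) = 3.539579

3.5396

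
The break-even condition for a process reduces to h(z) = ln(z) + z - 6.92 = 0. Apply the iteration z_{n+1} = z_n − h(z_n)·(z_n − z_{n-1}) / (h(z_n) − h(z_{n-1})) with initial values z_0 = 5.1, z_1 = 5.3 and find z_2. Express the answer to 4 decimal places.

5.2600

h(5.1) = -0.190759, h(5.3) = 0.047707
z_2 = 5.300000 − 0.047707·(5.300000 − 5.100000) / (0.047707 − (-0.190759)) = 5.300000 − (0.009541)/(0.238466) = 5.259989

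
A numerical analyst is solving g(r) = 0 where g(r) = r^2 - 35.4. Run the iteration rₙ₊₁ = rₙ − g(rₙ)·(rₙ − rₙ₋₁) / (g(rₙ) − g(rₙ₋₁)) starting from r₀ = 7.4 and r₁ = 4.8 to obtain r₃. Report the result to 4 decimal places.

5.9646

g(7.4) = 19.360000, g(4.8) = -12.360000
r₂ = 4.800000 − (-12.360000)·(4.800000 − 7.400000) / (-12.360000 − 19.360000) = 4.800000 − (32.136000)/(-31.720000) = 5.813115
g(5.813115) = -1.607697
r₃ = 5.813115 − (-1.607697)·(5.813115 − 4.800000) / (-1.607697 − (-12.360000)) = 5.813115 − (-1.628781)/(10.752303) = 5.964597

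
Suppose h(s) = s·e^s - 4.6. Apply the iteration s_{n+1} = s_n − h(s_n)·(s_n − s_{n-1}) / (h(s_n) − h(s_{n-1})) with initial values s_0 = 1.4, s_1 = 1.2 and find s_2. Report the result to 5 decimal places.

h(1.4) = 1.0772800, h(1.2) = -0.6158597
s_2 = 1.2000000 − (-0.6158597)·(1.2000000 − 1.4000000) / (-0.6158597 − 1.0772800) = 1.2000000 − (0.1231719)/(-1.6931396) = 1.2727477

1.27275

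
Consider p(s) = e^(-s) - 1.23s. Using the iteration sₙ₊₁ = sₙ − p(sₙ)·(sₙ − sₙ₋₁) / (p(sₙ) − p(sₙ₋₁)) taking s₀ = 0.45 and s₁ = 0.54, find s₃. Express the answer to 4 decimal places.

p(0.45) = 0.084128, p(0.54) = -0.081452
s₂ = 0.540000 − (-0.081452)·(0.540000 − 0.450000) / (-0.081452 − 0.084128) = 0.540000 − (-0.007331)/(-0.165580) = 0.495727
p(0.495727) = -0.000617
s₃ = 0.495727 − (-0.000617)·(0.495727 − 0.540000) / (-0.000617 − (-0.081452)) = 0.495727 − (0.000027)/(0.080835) = 0.495389

0.4954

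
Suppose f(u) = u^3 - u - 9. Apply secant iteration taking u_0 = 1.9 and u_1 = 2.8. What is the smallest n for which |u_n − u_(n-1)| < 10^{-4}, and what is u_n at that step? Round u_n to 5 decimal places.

n = 6, u_n = 2.24004

f(1.9) = -4.0410000, f(2.8) = 10.1520000
u_2 = 2.8000000 − 10.1520000·(0.9000000)/(14.1930000) = 2.1562460;  |Δ| = 0.6437540
f(2.1562460) = -1.1310022
u_3 = 2.1562460 − (-1.1310022)·(-0.6437540)/(-11.2830022) = 2.2207756;  |Δ| = 0.0645296
f(2.2207756) = -0.2682562
u_4 = 2.2207756 − (-0.2682562)·(0.0645296)/(0.8627460) = 2.2408400;  |Δ| = 0.0200644
f(2.2408400) = 0.0112327
u_5 = 2.2408400 − 0.0112327·(0.0200644)/(0.2794889) = 2.2400336;  |Δ| = 0.0008064
f(2.2400336) = -0.0001041
u_6 = 2.2400336 − (-0.0001041)·(-0.0008064)/(-0.0113367) = 2.2400410;  |Δ| = 0.0000074
|u_6 − u_5| = 0.0000074 < 10^{-4}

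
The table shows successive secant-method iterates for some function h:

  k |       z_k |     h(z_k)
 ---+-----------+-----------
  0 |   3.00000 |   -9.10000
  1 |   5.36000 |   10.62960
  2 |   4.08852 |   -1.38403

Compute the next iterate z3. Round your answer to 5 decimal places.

4.23500

z3 = 4.08852 − (-1.38403)·(4.08852 − 5.36000) / (-1.38403 − 10.62960)
   = 4.08852 − (1.7597665)/(-12.0136300) = 4.2350008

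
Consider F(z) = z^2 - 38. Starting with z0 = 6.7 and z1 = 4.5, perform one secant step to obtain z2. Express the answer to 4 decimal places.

6.0848

F(6.7) = 6.890000, F(4.5) = -17.750000
z2 = 4.500000 − (-17.750000)·(4.500000 − 6.700000) / (-17.750000 − 6.890000) = 4.500000 − (39.050000)/(-24.640000) = 6.084821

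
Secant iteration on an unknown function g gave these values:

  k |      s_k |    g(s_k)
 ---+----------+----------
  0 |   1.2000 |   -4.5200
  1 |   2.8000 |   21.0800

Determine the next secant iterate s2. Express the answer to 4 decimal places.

1.4825

s2 = 2.8000 − 21.0800·(2.8000 − 1.2000) / (21.0800 − (-4.5200))
   = 2.8000 − (33.728000)/(25.600000) = 1.482500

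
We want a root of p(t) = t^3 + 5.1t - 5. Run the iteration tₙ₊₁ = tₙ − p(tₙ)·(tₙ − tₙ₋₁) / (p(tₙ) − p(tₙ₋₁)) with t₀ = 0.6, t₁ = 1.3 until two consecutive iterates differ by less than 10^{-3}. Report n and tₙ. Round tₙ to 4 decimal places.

p(0.6) = -1.724000, p(1.3) = 3.827000
t₂ = 1.300000 − 3.827000·(0.700000)/(5.551000) = 0.817402;  |Δ| = 0.482598
p(0.817402) = -0.285104
t₃ = 0.817402 − (-0.285104)·(-0.482598)/(-4.112104) = 0.850862;  |Δ| = 0.033460
p(0.850862) = -0.044607
t₄ = 0.850862 − (-0.044607)·(0.033460)/(0.240497) = 0.857068;  |Δ| = 0.006206
p(0.857068) = 0.000622
t₅ = 0.857068 − 0.000622·(0.006206)/(0.045229) = 0.856983;  |Δ| = 0.000085
|t₅ − t₄| = 0.000085 < 10^{-3}

n = 5, tₙ = 0.8570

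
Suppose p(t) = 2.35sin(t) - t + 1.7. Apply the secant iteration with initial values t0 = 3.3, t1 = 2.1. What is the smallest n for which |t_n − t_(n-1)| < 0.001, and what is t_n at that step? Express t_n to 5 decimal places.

n = 5, t_n = 2.70139

p(3.3) = -1.9707024, p(2.1) = 1.6285420
t2 = 2.1000000 − 1.6285420·(-1.2000000)/(3.5992444) = 2.6429613;  |Δ| = 0.5429613
p(2.6429613) = 0.1808651
t3 = 2.6429613 − 0.1808651·(0.5429613)/(-1.4476769) = 2.7107960;  |Δ| = 0.0678347
p(2.7107960) = -0.0294482
t4 = 2.7107960 − (-0.0294482)·(0.0678347)/(-0.2103133) = 2.7012977;  |Δ| = 0.0094983
p(2.7012977) = 0.0002870
t5 = 2.7012977 − 0.0002870·(-0.0094983)/(0.0297352) = 2.7013894;  |Δ| = 0.0000917
|t5 − t4| = 0.0000917 < 0.001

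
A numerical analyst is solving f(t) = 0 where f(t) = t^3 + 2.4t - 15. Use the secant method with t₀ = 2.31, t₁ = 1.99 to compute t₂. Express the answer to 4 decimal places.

f(2.31) = 2.870391, f(1.99) = -2.343401
t₂ = 1.990000 − (-2.343401)·(1.990000 − 2.310000) / (-2.343401 − 2.870391) = 1.990000 − (0.749888)/(-5.213792) = 2.133828

2.1338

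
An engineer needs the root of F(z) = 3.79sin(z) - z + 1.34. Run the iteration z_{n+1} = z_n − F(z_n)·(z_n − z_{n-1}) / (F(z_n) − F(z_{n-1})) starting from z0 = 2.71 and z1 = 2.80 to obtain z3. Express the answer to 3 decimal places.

2.758

F(2.71) = 0.21542, F(2.80) = -0.19039
z2 = 2.80000 − (-0.19039)·(2.80000 − 2.71000) / (-0.19039 − 0.21542) = 2.80000 − (-0.01714)/(-0.40582) = 2.75778
F(2.75778) = 0.00144
z3 = 2.75778 − 0.00144·(2.75778 − 2.80000) / (0.00144 − (-0.19039)) = 2.75778 − (-0.00006)/(0.19183) = 2.75809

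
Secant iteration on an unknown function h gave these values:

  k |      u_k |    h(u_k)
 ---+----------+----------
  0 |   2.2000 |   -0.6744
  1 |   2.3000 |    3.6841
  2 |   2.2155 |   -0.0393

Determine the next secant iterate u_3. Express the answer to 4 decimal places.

2.2164

u_3 = 2.2155 − (-0.0393)·(2.2155 − 2.3000) / (-0.0393 − 3.6841)
   = 2.2155 − (0.003321)/(-3.723400) = 2.216392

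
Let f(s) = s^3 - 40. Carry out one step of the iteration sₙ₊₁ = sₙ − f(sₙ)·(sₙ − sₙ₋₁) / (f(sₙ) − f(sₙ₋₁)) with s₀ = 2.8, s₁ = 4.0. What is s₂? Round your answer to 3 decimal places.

3.315

f(2.8) = -18.04800, f(4.0) = 24.00000
s₂ = 4.00000 − 24.00000·(4.00000 − 2.80000) / (24.00000 − (-18.04800)) = 4.00000 − (28.80000)/(42.04800) = 3.31507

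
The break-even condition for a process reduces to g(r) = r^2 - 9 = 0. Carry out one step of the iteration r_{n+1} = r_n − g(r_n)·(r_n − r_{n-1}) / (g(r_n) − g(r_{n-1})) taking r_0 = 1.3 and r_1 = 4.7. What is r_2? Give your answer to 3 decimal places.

g(1.3) = -7.31000, g(4.7) = 13.09000
r_2 = 4.70000 − 13.09000·(4.70000 − 1.30000) / (13.09000 − (-7.31000)) = 4.70000 − (44.50600)/(20.40000) = 2.51833

2.518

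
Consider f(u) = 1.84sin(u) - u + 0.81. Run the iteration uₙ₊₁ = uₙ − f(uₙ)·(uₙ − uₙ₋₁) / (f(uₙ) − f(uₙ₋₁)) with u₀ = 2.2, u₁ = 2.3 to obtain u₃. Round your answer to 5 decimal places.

f(2.2) = 0.0976334, f(2.3) = -0.1179024
u₂ = 2.3000000 − (-0.1179024)·(2.3000000 − 2.2000000) / (-0.1179024 − 0.0976334) = 2.3000000 − (-0.0117902)/(-0.2155358) = 2.2452980
f(2.2452980) = 0.0017756
u₃ = 2.2452980 − 0.0017756·(2.2452980 − 2.3000000) / (0.0017756 − (-0.1179024)) = 2.2452980 − (-0.0000971)/(0.1196780) = 2.2461096

2.24611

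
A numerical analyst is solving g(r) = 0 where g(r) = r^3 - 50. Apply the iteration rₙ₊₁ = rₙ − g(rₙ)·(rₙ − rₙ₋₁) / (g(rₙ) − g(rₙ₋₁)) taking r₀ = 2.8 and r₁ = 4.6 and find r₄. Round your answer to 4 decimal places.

3.6869

g(2.8) = -28.048000, g(4.6) = 47.336000
r₂ = 4.600000 − 47.336000·(4.600000 − 2.800000) / (47.336000 − (-28.048000)) = 4.600000 − (85.204800)/(75.384000) = 3.469723
g(3.469723) = -8.228082
r₃ = 3.469723 − (-8.228082)·(3.469723 − 4.600000) / (-8.228082 − 47.336000) = 3.469723 − (9.300011)/(-55.564082) = 3.637098
g(3.637098) = -1.886734
r₄ = 3.637098 − (-1.886734)·(3.637098 − 3.469723) / (-1.886734 − (-8.228082)) = 3.637098 − (-0.315791)/(6.341348) = 3.686896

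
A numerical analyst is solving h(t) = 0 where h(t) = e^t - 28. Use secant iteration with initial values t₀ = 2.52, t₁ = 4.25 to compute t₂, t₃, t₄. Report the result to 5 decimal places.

2.98706, 3.19235, 3.35839

h(2.52) = -15.5714033, h(4.25) = 42.1054123
t₂ = 4.2500000 − 42.1054123·(4.2500000 − 2.5200000) / (42.1054123 − (-15.5714033)) = 4.2500000 − (72.8423634)/(57.6768157) = 2.9870599
h(2.9870599) = -8.1726975
t₃ = 2.9870599 − (-8.1726975)·(2.9870599 − 4.2500000) / (-8.1726975 − 42.1054123) = 2.9870599 − (10.3216274)/(-50.2781099) = 3.1923506
h(3.1923506) = -3.6544135
t₄ = 3.1923506 − (-3.6544135)·(3.1923506 − 2.9870599) / (-3.6544135 − (-8.1726975)) = 3.1923506 − (-0.7502170)/(4.5182841) = 3.3583908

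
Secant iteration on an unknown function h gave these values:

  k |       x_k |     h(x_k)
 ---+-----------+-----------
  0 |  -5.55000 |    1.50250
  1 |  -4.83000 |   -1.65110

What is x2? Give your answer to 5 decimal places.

-5.20696

x2 = -4.83000 − (-1.65110)·(-4.83000 − (-5.55000)) / (-1.65110 − 1.50250)
   = -4.83000 − (-1.1887920)/(-3.1536000) = -5.2069635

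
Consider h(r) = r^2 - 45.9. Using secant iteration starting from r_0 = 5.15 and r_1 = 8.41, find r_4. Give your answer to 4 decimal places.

6.7753

h(5.15) = -19.377500, h(8.41) = 24.828100
r_2 = 8.410000 − 24.828100·(8.410000 − 5.150000) / (24.828100 − (-19.377500)) = 8.410000 − (80.939606)/(44.205600) = 6.579019
h(6.579019) = -2.616507
r_3 = 6.579019 − (-2.616507)·(6.579019 − 8.410000) / (-2.616507 − 24.828100) = 6.579019 − (4.790774)/(-27.444607) = 6.753581
h(6.753581) = -0.289147
r_4 = 6.753581 − (-0.289147)·(6.753581 − 6.579019) / (-0.289147 − (-2.616507)) = 6.753581 − (-0.050474)/(2.327360) = 6.775268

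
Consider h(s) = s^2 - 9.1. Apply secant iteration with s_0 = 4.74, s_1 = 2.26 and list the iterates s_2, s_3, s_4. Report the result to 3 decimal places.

h(4.74) = 13.36760, h(2.26) = -3.99240
s_2 = 2.26000 − (-3.99240)·(2.26000 − 4.74000) / (-3.99240 − 13.36760) = 2.26000 − (9.90115)/(-17.36000) = 2.83034
h(2.83034) = -1.08916
s_3 = 2.83034 − (-1.08916)·(2.83034 − 2.26000) / (-1.08916 − (-3.99240)) = 2.83034 − (-0.62119)/(2.90324) = 3.04431
h(3.04431) = 0.16782
s_4 = 3.04431 − 0.16782·(3.04431 − 2.83034) / (0.16782 − (-1.08916)) = 3.04431 − (0.03591)/(1.25697) = 3.01574

2.830, 3.044, 3.016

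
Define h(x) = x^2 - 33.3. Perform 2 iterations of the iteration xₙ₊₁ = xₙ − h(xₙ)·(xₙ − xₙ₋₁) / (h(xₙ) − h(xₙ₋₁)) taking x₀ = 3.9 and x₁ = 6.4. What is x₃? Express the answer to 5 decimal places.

5.76465

h(3.9) = -18.0900000, h(6.4) = 7.6600000
x₂ = 6.4000000 − 7.6600000·(6.4000000 − 3.9000000) / (7.6600000 − (-18.0900000)) = 6.4000000 − (19.1500000)/(25.7500000) = 5.6563107
h(5.6563107) = -1.3061495
x₃ = 5.6563107 − (-1.3061495)·(5.6563107 − 6.4000000) / (-1.3061495 − 7.6600000) = 5.6563107 − (0.9713694)/(-8.9661495) = 5.7646481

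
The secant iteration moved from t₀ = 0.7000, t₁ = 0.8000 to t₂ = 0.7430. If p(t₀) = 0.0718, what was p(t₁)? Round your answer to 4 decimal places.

The secant line through (0.7000, 0.0718) and (0.8000, p(t₁)) crosses zero at t₂ = 0.7430.
So (0.7000, 0.0718), (0.8000, p(t₁)), (0.7430, 0) are collinear:
p(t₁) = 0.0718 · (0.8000 − 0.7430) / (0.7000 − 0.7430) = 0.0718 · (0.057000)/(-0.043000) = -0.095177

-0.0952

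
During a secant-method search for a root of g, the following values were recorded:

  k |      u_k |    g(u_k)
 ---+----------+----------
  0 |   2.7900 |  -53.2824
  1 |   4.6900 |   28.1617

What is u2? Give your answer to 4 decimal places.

4.0330

u2 = 4.6900 − 28.1617·(4.6900 − 2.7900) / (28.1617 − (-53.2824))
   = 4.6900 − (53.507230)/(81.444100) = 4.033019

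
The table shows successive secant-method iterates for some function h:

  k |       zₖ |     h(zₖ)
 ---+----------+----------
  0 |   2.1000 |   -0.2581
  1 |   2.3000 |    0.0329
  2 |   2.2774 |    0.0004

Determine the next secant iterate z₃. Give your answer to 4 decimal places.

z₃ = 2.2774 − 0.0004·(2.2774 − 2.3000) / (0.0004 − 0.0329)
   = 2.2774 − (-0.000009)/(-0.032500) = 2.277122

2.2771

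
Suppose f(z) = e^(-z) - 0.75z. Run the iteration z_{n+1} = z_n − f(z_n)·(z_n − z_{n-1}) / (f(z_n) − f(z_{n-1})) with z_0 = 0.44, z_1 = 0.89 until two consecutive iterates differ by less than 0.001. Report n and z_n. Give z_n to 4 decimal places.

f(0.44) = 0.314036, f(0.89) = -0.256844
z_2 = 0.890000 − (-0.256844)·(0.450000)/(-0.570881) = 0.687541;  |Δ| = 0.202459
f(0.687541) = -0.012845
z_3 = 0.687541 − (-0.012845)·(-0.202459)/(0.243999) = 0.676883;  |Δ| = 0.010658
f(0.676883) = 0.000536
z_4 = 0.676883 − 0.000536·(-0.010658)/(0.013381) = 0.677310;  |Δ| = 0.000427
|z_4 − z_3| = 0.000427 < 0.001

n = 4, z_n = 0.6773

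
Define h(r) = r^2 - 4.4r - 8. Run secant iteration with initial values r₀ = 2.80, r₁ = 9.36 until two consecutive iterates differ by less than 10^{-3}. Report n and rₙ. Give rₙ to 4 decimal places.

n = 7, rₙ = 5.7833

h(2.80) = -12.480000, h(9.36) = 38.425600
r₂ = 9.360000 − 38.425600·(6.560000)/(50.905600) = 4.408247;  |Δ| = 4.951753
h(4.408247) = -7.963643
r₃ = 4.408247 − (-7.963643)·(-4.951753)/(-46.389243) = 5.258315;  |Δ| = 0.850068
h(5.258315) = -3.486709
r₄ = 5.258315 − (-3.486709)·(0.850068)/(4.476934) = 5.920362;  |Δ| = 0.662047
h(5.920362) = 1.001090
r₅ = 5.920362 − 1.001090·(0.662047)/(4.487799) = 5.772679;  |Δ| = 0.147682
h(5.772679) = -0.075962
r₆ = 5.772679 − (-0.075962)·(-0.147682)/(-1.077052) = 5.783095;  |Δ| = 0.010416
h(5.783095) = -0.001430
r₇ = 5.783095 − (-0.001430)·(0.010416)/(0.074533) = 5.783295;  |Δ| = 0.000200
|r₇ − r₆| = 0.000200 < 10^{-3}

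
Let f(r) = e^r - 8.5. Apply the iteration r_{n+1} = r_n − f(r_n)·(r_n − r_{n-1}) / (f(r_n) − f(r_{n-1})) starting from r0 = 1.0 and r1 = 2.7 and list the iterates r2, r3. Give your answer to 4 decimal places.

1.8082, 2.0520

f(1.0) = -5.781718, f(2.7) = 6.379732
r2 = 2.700000 − 6.379732·(2.700000 − 1.000000) / (6.379732 − (-5.781718)) = 2.700000 − (10.845544)/(12.161450) = 1.808203
f(1.808203) = -2.400523
r3 = 1.808203 − (-2.400523)·(1.808203 − 2.700000) / (-2.400523 − 6.379732) = 1.808203 − (2.140779)/(-8.780255) = 2.052020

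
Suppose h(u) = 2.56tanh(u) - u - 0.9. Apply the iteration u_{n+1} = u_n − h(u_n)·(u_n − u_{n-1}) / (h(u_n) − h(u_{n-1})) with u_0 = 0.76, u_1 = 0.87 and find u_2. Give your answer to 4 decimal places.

0.8067

h(0.76) = -0.018843, h(0.87) = 0.025518
u_2 = 0.870000 − 0.025518·(0.870000 − 0.760000) / (0.025518 − (-0.018843)) = 0.870000 − (0.002807)/(0.044361) = 0.806724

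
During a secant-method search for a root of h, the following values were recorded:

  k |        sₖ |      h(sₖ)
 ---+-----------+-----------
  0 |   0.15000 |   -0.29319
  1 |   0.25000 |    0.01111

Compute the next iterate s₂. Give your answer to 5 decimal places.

s₂ = 0.25000 − 0.01111·(0.25000 − 0.15000) / (0.01111 − (-0.29319))
   = 0.25000 − (0.0011110)/(0.3043000) = 0.2463490

0.24635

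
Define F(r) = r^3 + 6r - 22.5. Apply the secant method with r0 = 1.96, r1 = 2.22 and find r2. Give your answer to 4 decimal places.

F(1.96) = -3.210464, F(2.22) = 1.761048
r2 = 2.220000 − 1.761048·(2.220000 − 1.960000) / (1.761048 − (-3.210464)) = 2.220000 − (0.457872)/(4.971512) = 2.127901

2.1279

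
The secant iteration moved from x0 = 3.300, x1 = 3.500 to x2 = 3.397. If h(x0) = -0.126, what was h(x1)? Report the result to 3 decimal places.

0.134

The secant line through (3.300, -0.126) and (3.500, h(x1)) crosses zero at x2 = 3.397.
So (3.300, -0.126), (3.500, h(x1)), (3.397, 0) are collinear:
h(x1) = -0.126 · (3.500 − 3.397) / (3.300 − 3.397) = -0.126 · (0.10300)/(-0.09700) = 0.13379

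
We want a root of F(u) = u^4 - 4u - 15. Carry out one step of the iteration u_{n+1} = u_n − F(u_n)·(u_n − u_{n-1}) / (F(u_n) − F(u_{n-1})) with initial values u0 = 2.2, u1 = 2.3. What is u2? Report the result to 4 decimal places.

F(2.2) = -0.374400, F(2.3) = 3.784100
u2 = 2.300000 − 3.784100·(2.300000 − 2.200000) / (3.784100 − (-0.374400)) = 2.300000 − (0.378410)/(4.158500) = 2.209003

2.2090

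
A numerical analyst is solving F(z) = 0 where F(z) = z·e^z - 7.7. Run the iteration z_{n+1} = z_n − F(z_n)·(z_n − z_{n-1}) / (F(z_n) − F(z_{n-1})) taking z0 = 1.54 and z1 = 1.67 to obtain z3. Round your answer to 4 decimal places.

1.5822

F(1.54) = -0.516531, F(1.67) = 1.171320
z2 = 1.670000 − 1.171320·(1.670000 − 1.540000) / (1.171320 − (-0.516531)) = 1.670000 − (0.152272)/(1.687851) = 1.579784
F(1.579784) = -0.031878
z3 = 1.579784 − (-0.031878)·(1.579784 − 1.670000) / (-0.031878 − 1.171320) = 1.579784 − (0.002876)/(-1.203199) = 1.582174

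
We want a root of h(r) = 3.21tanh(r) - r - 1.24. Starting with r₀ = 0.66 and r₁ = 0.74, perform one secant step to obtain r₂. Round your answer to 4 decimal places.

0.7019

h(0.66) = -0.043453, h(0.74) = 0.039556
r₂ = 0.740000 − 0.039556·(0.740000 − 0.660000) / (0.039556 − (-0.043453)) = 0.740000 − (0.003164)/(0.083009) = 0.701878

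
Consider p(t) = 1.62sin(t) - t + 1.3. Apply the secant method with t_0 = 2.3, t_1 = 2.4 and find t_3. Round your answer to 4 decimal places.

2.3974

p(2.3) = 0.208042, p(2.4) = -0.005750
t_2 = 2.400000 − (-0.005750)·(2.400000 − 2.300000) / (-0.005750 − 0.208042) = 2.400000 − (-0.000575)/(-0.213792) = 2.397311
p(2.397311) = 0.000148
t_3 = 2.397311 − 0.000148·(2.397311 − 2.400000) / (0.000148 − (-0.005750)) = 2.397311 − (0.000000)/(0.005898) = 2.397378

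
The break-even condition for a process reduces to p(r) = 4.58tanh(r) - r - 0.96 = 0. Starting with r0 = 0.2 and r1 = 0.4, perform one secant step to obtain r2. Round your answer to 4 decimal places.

0.2805

p(0.2) = -0.256021, p(0.4) = 0.380166
r2 = 0.400000 − 0.380166·(0.400000 − 0.200000) / (0.380166 − (-0.256021)) = 0.400000 − (0.076033)/(0.636187) = 0.280486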